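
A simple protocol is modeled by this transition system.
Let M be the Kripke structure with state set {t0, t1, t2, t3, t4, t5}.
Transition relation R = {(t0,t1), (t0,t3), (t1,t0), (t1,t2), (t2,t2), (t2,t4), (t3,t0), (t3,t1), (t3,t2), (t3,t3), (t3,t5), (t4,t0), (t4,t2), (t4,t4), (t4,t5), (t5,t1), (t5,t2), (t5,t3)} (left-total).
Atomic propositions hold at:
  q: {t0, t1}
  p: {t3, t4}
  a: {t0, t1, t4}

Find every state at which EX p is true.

Sat(EX p) = {s : some successor in {t3, t4}} = {t0, t2, t3, t4, t5}

{t0, t2, t3, t4, t5}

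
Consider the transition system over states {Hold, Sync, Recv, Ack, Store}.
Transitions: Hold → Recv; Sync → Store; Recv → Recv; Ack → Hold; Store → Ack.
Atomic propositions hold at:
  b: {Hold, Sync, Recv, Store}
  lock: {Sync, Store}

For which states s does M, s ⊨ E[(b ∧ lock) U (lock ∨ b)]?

Sat(b ∧ lock) = {Sync, Store}
Sat(lock ∨ b) = {Hold, Sync, Recv, Store}
E[(b ∧ lock) U (lock ∨ b)]: least fixpoint, start Z0 = Sat((lock ∨ b)) = {Hold, Sync, Recv, Store}, add states in Sat(b ∧ lock) with some successor in Z. Already a fixed point.
Sat(E[(b ∧ lock) U (lock ∨ b)]) = {Hold, Sync, Recv, Store}

{Hold, Sync, Recv, Store}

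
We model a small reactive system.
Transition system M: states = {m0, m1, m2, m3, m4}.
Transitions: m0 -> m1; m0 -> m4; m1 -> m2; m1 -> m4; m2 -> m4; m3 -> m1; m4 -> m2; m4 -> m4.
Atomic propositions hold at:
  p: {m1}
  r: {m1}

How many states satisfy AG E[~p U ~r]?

Sat(~p) = {m0, m2, m3, m4}
Sat(~r) = {m0, m2, m3, m4}
E[~p U ~r]: least fixpoint, start Z0 = Sat(~r) = {m0, m2, m3, m4}, add states in Sat(~p) with some successor in Z. Already a fixed point.
Sat(E[~p U ~r]) = {m0, m2, m3, m4}
AG E[~p U ~r]: greatest fixpoint, start Z0 = {m0, m2, m3, m4}, keep only states in Sat with every successor in Z. Z1 = {m2, m4}; fixed.
Sat(AG E[~p U ~r]) = {m2, m4}
|Sat(AG E[~p U ~r])| = |{m2, m4}| = 2.

2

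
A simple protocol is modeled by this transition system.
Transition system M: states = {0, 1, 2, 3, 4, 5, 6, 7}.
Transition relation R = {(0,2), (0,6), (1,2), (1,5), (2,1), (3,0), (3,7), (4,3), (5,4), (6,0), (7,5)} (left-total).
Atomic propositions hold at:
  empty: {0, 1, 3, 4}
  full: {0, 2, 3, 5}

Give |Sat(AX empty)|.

4

Sat(AX empty) = {s : every successor in {0, 1, 3, 4}} = {2, 4, 5, 6}
|Sat(AX empty)| = |{2, 4, 5, 6}| = 4.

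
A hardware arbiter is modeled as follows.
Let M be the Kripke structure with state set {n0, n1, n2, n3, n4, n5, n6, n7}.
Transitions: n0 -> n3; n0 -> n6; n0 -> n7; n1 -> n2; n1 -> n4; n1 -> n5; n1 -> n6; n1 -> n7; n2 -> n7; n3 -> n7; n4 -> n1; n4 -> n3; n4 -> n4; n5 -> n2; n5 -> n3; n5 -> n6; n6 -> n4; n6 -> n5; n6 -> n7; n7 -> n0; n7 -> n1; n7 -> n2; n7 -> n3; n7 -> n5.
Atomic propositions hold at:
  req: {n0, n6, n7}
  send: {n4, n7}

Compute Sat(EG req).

EG req: greatest fixpoint, start Z0 = {n0, n6, n7}, keep only states in Sat with some successor in Z. Already a fixed point.
Sat(EG req) = {n0, n6, n7}

{n0, n6, n7}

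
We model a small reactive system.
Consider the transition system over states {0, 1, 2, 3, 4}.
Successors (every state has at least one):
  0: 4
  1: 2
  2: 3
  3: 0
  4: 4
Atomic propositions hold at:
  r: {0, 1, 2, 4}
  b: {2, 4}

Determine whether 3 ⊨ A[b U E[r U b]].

E[r U b]: least fixpoint, start Z0 = Sat(b) = {2, 4}, add states in Sat(r) with some successor in Z. Z1 = {0, 1, 2, 4}; fixed.
Sat(E[r U b]) = {0, 1, 2, 4}
A[b U E[r U b]]: least fixpoint, start Z0 = Sat(E[r U b]) = {0, 1, 2, 4}, add states in Sat(b) with every successor in Z. Already a fixed point.
Sat(A[b U E[r U b]]) = {0, 1, 2, 4}
3 ∉ Sat(A[b U E[r U b]]) = {0, 1, 2, 4}, so the formula does not hold at 3.

No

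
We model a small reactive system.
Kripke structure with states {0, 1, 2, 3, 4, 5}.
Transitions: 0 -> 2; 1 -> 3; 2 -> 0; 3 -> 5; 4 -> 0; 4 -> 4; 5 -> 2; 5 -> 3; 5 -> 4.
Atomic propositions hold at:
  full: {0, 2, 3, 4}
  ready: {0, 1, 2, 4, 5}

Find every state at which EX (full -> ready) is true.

{0, 2, 3, 4, 5}

Sat(full -> ready) = {0, 1, 2, 4, 5}
Sat(EX (full -> ready)) = {s : some successor in {0, 1, 2, 4, 5}} = {0, 2, 3, 4, 5}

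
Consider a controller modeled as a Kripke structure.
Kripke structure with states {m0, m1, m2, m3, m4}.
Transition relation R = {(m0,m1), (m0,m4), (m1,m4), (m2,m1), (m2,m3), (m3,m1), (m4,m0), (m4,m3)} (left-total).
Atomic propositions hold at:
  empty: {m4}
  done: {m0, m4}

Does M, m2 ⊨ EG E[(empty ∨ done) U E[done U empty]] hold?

No

Sat(empty ∨ done) = {m0, m4}
E[done U empty]: least fixpoint, start Z0 = Sat(empty) = {m4}, add states in Sat(done) with some successor in Z. Z1 = {m0, m4}; fixed.
Sat(E[done U empty]) = {m0, m4}
E[(empty ∨ done) U E[done U empty]]: least fixpoint, start Z0 = Sat(E[done U empty]) = {m0, m4}, add states in Sat(empty ∨ done) with some successor in Z. Already a fixed point.
Sat(E[(empty ∨ done) U E[done U empty]]) = {m0, m4}
EG E[(empty ∨ done) U E[done U empty]]: greatest fixpoint, start Z0 = {m0, m4}, keep only states in Sat with some successor in Z. Already a fixed point.
Sat(EG E[(empty ∨ done) U E[done U empty]]) = {m0, m4}
m2 ∉ Sat(EG E[(empty ∨ done) U E[done U empty]]) = {m0, m4}, so the formula does not hold at m2.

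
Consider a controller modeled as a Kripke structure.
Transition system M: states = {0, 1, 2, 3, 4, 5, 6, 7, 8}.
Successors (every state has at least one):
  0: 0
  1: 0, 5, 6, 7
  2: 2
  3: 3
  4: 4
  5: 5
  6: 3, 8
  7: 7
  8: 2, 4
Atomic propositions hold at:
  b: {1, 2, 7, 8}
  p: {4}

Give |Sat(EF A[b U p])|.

4

A[b U p]: least fixpoint, start Z0 = Sat(p) = {4}, add states in Sat(b) with every successor in Z. Already a fixed point.
Sat(A[b U p]) = {4}
EF A[b U p]: least fixpoint, start Z0 = {4}, add states with some successor in Z. Z1 = {4, 8}; Z2 = {4, 6, 8}; Z3 = {1, 4, 6, 8}; fixed.
Sat(EF A[b U p]) = {1, 4, 6, 8}
|Sat(EF A[b U p])| = |{1, 4, 6, 8}| = 4.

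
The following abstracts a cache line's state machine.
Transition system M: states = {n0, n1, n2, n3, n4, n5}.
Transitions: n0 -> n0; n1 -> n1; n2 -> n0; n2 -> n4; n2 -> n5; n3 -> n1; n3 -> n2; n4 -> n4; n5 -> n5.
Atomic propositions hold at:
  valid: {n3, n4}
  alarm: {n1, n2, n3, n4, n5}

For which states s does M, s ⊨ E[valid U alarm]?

E[valid U alarm]: least fixpoint, start Z0 = Sat(alarm) = {n1, n2, n3, n4, n5}, add states in Sat(valid) with some successor in Z. Already a fixed point.
Sat(E[valid U alarm]) = {n1, n2, n3, n4, n5}

{n1, n2, n3, n4, n5}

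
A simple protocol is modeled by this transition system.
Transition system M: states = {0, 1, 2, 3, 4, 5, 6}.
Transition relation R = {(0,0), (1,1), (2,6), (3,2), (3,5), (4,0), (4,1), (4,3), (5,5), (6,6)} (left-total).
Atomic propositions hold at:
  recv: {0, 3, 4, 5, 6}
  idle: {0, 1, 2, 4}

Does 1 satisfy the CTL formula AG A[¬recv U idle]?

Sat(¬recv) = {1, 2}
A[¬recv U idle]: least fixpoint, start Z0 = Sat(idle) = {0, 1, 2, 4}, add states in Sat(¬recv) with every successor in Z. Already a fixed point.
Sat(A[¬recv U idle]) = {0, 1, 2, 4}
AG A[¬recv U idle]: greatest fixpoint, start Z0 = {0, 1, 2, 4}, keep only states in Sat with every successor in Z. Z1 = {0, 1}; fixed.
Sat(AG A[¬recv U idle]) = {0, 1}
1 ∈ Sat(AG A[¬recv U idle]) = {0, 1}, so the formula holds at 1.

Yes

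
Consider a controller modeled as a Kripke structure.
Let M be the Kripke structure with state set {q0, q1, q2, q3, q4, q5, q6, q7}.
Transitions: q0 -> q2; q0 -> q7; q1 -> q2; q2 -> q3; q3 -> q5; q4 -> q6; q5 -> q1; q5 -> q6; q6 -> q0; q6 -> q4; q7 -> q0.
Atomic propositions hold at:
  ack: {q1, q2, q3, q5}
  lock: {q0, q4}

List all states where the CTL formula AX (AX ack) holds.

Sat(AX ack) = {s : every successor in {q1, q2, q3, q5}} = {q1, q2, q3}
Sat(AX (AX ack)) = {s : every successor in {q1, q2, q3}} = {q1, q2}

{q1, q2}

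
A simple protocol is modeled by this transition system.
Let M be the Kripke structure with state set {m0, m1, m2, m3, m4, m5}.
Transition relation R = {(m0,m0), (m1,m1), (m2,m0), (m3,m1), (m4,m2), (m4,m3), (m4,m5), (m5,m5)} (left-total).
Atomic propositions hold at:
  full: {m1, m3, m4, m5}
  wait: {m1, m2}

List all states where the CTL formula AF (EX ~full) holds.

Sat(~full) = {m0, m2}
Sat(EX ~full) = {s : some successor in {m0, m2}} = {m0, m2, m4}
AF (EX ~full): least fixpoint, start Z0 = {m0, m2, m4}, add states with every successor in Z. Already a fixed point.
Sat(AF (EX ~full)) = {m0, m2, m4}

{m0, m2, m4}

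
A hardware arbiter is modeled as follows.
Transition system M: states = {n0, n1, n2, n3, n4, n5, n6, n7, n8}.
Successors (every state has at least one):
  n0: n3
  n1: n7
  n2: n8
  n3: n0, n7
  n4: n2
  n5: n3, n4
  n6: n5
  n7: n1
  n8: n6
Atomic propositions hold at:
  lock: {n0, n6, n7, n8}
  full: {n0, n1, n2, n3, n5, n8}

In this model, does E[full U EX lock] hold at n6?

Sat(EX lock) = {s : some successor in {n0, n6, n7, n8}} = {n1, n2, n3, n8}
E[full U EX lock]: least fixpoint, start Z0 = Sat(EX lock) = {n1, n2, n3, n8}, add states in Sat(full) with some successor in Z. Z1 = {n0, n1, n2, n3, n5, n8}; fixed.
Sat(E[full U EX lock]) = {n0, n1, n2, n3, n5, n8}
n6 ∉ Sat(E[full U EX lock]) = {n0, n1, n2, n3, n5, n8}, so the formula does not hold at n6.

No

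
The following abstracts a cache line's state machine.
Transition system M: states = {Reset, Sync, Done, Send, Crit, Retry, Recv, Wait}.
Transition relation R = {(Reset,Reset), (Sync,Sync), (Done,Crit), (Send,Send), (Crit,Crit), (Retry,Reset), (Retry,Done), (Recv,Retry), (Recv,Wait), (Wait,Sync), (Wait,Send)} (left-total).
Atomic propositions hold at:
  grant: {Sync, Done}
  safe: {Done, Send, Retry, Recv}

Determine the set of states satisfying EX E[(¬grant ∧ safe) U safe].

{Send, Retry, Recv, Wait}

Sat(¬grant) = {Reset, Send, Crit, Retry, Recv, Wait}
Sat(¬grant ∧ safe) = {Send, Retry, Recv}
E[(¬grant ∧ safe) U safe]: least fixpoint, start Z0 = Sat(safe) = {Done, Send, Retry, Recv}, add states in Sat(¬grant ∧ safe) with some successor in Z. Already a fixed point.
Sat(E[(¬grant ∧ safe) U safe]) = {Done, Send, Retry, Recv}
Sat(EX E[(¬grant ∧ safe) U safe]) = {s : some successor in {Done, Send, Retry, Recv}} = {Send, Retry, Recv, Wait}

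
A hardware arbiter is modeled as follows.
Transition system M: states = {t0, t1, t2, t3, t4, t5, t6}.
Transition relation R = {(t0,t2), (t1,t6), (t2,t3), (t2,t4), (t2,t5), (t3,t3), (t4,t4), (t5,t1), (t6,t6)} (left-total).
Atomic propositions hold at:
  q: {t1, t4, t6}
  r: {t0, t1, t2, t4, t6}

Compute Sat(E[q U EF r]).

{t0, t1, t2, t4, t5, t6}

EF r: least fixpoint, start Z0 = {t0, t1, t2, t4, t6}, add states with some successor in Z. Z1 = {t0, t1, t2, t4, t5, t6}; fixed.
Sat(EF r) = {t0, t1, t2, t4, t5, t6}
E[q U EF r]: least fixpoint, start Z0 = Sat(EF r) = {t0, t1, t2, t4, t5, t6}, add states in Sat(q) with some successor in Z. Already a fixed point.
Sat(E[q U EF r]) = {t0, t1, t2, t4, t5, t6}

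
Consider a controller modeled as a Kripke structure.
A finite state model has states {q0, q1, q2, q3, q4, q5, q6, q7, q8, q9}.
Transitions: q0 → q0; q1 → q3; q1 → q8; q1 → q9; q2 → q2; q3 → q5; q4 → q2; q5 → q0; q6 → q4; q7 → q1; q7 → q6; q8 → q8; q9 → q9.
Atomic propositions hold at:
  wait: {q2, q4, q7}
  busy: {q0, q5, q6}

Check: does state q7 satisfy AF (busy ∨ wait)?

Sat(busy ∨ wait) = {q0, q2, q4, q5, q6, q7}
AF (busy ∨ wait): least fixpoint, start Z0 = {q0, q2, q4, q5, q6, q7}, add states with every successor in Z. Z1 = {q0, q2, q3, q4, q5, q6, q7}; fixed.
Sat(AF (busy ∨ wait)) = {q0, q2, q3, q4, q5, q6, q7}
q7 ∈ Sat(AF (busy ∨ wait)) = {q0, q2, q3, q4, q5, q6, q7}, so the formula holds at q7.

Yes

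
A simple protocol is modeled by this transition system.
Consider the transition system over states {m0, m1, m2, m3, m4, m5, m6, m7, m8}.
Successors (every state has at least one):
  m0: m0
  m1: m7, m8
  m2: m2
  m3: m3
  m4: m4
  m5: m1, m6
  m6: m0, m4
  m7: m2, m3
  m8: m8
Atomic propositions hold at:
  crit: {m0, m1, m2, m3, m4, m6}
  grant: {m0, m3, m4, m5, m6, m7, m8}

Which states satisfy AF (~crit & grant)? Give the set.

{m1, m5, m7, m8}

Sat(~crit) = {m5, m7, m8}
Sat(~crit & grant) = {m5, m7, m8}
AF (~crit & grant): least fixpoint, start Z0 = {m5, m7, m8}, add states with every successor in Z. Z1 = {m1, m5, m7, m8}; fixed.
Sat(AF (~crit & grant)) = {m1, m5, m7, m8}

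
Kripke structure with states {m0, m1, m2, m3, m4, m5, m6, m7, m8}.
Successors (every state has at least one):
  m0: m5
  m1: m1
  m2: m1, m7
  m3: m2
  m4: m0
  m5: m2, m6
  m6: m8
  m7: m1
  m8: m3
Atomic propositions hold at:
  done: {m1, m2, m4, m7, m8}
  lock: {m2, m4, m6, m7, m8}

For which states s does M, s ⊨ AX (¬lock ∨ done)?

{m0, m1, m2, m3, m4, m6, m7, m8}

Sat(¬lock) = {m0, m1, m3, m5}
Sat(¬lock ∨ done) = {m0, m1, m2, m3, m4, m5, m7, m8}
Sat(AX (¬lock ∨ done)) = {s : every successor in {m0, m1, m2, m3, m4, m5, m7, m8}} = {m0, m1, m2, m3, m4, m6, m7, m8}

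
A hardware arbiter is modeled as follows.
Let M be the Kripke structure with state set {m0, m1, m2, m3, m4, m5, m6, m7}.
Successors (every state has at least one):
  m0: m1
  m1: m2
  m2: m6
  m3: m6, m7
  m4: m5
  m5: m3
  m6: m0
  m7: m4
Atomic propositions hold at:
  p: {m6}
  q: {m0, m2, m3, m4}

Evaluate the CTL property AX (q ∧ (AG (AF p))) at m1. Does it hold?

Yes

AF p: least fixpoint, start Z0 = {m6}, add states with every successor in Z. Z1 = {m2, m6}; Z2 = {m1, m2, m6}; Z3 = {m0, m1, m2, m6}; fixed.
Sat(AF p) = {m0, m1, m2, m6}
AG (AF p): greatest fixpoint, start Z0 = {m0, m1, m2, m6}, keep only states in Sat with every successor in Z. Already a fixed point.
Sat(AG (AF p)) = {m0, m1, m2, m6}
Sat(q ∧ (AG (AF p))) = {m0, m2}
Sat(AX (q ∧ (AG (AF p)))) = {s : every successor in {m0, m2}} = {m1, m6}
m1 ∈ Sat(AX (q ∧ (AG (AF p)))) = {m1, m6}, so the formula holds at m1.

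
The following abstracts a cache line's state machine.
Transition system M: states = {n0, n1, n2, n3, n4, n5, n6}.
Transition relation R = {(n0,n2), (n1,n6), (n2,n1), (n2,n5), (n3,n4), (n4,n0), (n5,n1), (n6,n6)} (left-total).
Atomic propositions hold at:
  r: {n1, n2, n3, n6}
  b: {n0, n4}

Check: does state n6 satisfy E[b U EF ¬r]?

No

Sat(¬r) = {n0, n4, n5}
EF ¬r: least fixpoint, start Z0 = {n0, n4, n5}, add states with some successor in Z. Z1 = {n0, n2, n3, n4, n5}; fixed.
Sat(EF ¬r) = {n0, n2, n3, n4, n5}
E[b U EF ¬r]: least fixpoint, start Z0 = Sat(EF ¬r) = {n0, n2, n3, n4, n5}, add states in Sat(b) with some successor in Z. Already a fixed point.
Sat(E[b U EF ¬r]) = {n0, n2, n3, n4, n5}
n6 ∉ Sat(E[b U EF ¬r]) = {n0, n2, n3, n4, n5}, so the formula does not hold at n6.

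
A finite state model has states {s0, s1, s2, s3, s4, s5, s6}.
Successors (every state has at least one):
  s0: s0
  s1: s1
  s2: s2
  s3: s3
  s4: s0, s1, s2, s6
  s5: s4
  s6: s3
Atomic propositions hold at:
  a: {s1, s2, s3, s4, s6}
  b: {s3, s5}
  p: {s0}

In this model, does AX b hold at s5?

No

Sat(AX b) = {s : every successor in {s3, s5}} = {s3, s6}
s5 ∉ Sat(AX b) = {s3, s6}, so the formula does not hold at s5.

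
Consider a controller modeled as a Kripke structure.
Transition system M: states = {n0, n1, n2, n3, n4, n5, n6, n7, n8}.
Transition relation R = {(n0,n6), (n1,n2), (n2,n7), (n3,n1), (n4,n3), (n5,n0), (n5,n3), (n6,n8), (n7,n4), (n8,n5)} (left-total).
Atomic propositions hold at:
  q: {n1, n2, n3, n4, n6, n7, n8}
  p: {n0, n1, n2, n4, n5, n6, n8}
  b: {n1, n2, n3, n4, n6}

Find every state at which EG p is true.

{n0, n5, n6, n8}

EG p: greatest fixpoint, start Z0 = {n0, n1, n2, n4, n5, n6, n8}, keep only states in Sat with some successor in Z. Z1 = {n0, n1, n5, n6, n8}; Z2 = {n0, n5, n6, n8}; fixed.
Sat(EG p) = {n0, n5, n6, n8}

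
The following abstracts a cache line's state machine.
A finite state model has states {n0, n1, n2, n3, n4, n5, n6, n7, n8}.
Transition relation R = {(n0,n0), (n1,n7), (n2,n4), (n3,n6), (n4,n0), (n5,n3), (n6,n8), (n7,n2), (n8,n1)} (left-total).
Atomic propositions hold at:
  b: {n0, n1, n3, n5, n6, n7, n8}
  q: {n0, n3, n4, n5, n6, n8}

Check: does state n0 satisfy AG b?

Yes

AG b: greatest fixpoint, start Z0 = {n0, n1, n3, n5, n6, n7, n8}, keep only states in Sat with every successor in Z. Z1 = {n0, n1, n3, n5, n6, n8}; Z2 = {n0, n3, n5, n6, n8}; Z3 = {n0, n3, n5, n6}; Z4 = {n0, n3, n5}; Z5 = {n0, n5}; Z6 = {n0}; fixed.
Sat(AG b) = {n0}
n0 ∈ Sat(AG b) = {n0}, so the formula holds at n0.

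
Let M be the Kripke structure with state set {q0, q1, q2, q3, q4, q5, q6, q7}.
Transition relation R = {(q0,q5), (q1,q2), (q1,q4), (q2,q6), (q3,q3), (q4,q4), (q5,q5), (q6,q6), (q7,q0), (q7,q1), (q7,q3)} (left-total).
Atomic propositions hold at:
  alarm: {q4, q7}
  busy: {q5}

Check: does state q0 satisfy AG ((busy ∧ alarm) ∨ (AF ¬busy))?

No

Sat(busy ∧ alarm) = ∅
Sat(¬busy) = {q0, q1, q2, q3, q4, q6, q7}
AF ¬busy: least fixpoint, start Z0 = {q0, q1, q2, q3, q4, q6, q7}, add states with every successor in Z. Already a fixed point.
Sat(AF ¬busy) = {q0, q1, q2, q3, q4, q6, q7}
Sat((busy ∧ alarm) ∨ (AF ¬busy)) = {q0, q1, q2, q3, q4, q6, q7}
AG ((busy ∧ alarm) ∨ (AF ¬busy)): greatest fixpoint, start Z0 = {q0, q1, q2, q3, q4, q6, q7}, keep only states in Sat with every successor in Z. Z1 = {q1, q2, q3, q4, q6, q7}; Z2 = {q1, q2, q3, q4, q6}; fixed.
Sat(AG ((busy ∧ alarm) ∨ (AF ¬busy))) = {q1, q2, q3, q4, q6}
q0 ∉ Sat(AG ((busy ∧ alarm) ∨ (AF ¬busy))) = {q1, q2, q3, q4, q6}, so the formula does not hold at q0.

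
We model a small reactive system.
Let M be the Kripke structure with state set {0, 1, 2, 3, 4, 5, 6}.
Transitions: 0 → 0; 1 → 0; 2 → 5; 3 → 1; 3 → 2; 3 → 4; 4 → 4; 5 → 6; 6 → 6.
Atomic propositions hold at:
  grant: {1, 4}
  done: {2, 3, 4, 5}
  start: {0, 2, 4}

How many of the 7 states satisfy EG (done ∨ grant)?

Sat(done ∨ grant) = {1, 2, 3, 4, 5}
EG (done ∨ grant): greatest fixpoint, start Z0 = {1, 2, 3, 4, 5}, keep only states in Sat with some successor in Z. Z1 = {2, 3, 4}; Z2 = {3, 4}; fixed.
Sat(EG (done ∨ grant)) = {3, 4}
|Sat(EG (done ∨ grant))| = |{3, 4}| = 2.

2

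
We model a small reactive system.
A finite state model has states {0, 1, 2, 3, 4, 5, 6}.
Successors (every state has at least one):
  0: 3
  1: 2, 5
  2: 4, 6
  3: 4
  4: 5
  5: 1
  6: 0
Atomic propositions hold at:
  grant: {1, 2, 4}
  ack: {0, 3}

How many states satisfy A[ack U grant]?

A[ack U grant]: least fixpoint, start Z0 = Sat(grant) = {1, 2, 4}, add states in Sat(ack) with every successor in Z. Z1 = {1, 2, 3, 4}; Z2 = {0, 1, 2, 3, 4}; fixed.
Sat(A[ack U grant]) = {0, 1, 2, 3, 4}
|Sat(A[ack U grant])| = |{0, 1, 2, 3, 4}| = 5.

5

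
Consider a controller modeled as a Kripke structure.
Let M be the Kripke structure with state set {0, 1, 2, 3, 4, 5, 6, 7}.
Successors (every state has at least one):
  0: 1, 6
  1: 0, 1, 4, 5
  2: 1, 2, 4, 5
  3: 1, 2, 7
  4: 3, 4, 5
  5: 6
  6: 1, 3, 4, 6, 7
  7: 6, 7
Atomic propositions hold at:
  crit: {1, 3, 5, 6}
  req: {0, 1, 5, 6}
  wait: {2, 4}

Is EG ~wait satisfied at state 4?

No

Sat(~wait) = {0, 1, 3, 5, 6, 7}
EG ~wait: greatest fixpoint, start Z0 = {0, 1, 3, 5, 6, 7}, keep only states in Sat with some successor in Z. Already a fixed point.
Sat(EG ~wait) = {0, 1, 3, 5, 6, 7}
4 ∉ Sat(EG ~wait) = {0, 1, 3, 5, 6, 7}, so the formula does not hold at 4.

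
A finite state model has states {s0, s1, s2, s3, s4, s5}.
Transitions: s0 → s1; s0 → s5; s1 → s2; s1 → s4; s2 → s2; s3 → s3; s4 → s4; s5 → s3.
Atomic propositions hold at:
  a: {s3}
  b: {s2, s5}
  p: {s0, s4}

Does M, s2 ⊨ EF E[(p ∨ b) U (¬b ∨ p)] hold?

No

Sat(p ∨ b) = {s0, s2, s4, s5}
Sat(¬b) = {s0, s1, s3, s4}
Sat(¬b ∨ p) = {s0, s1, s3, s4}
E[(p ∨ b) U (¬b ∨ p)]: least fixpoint, start Z0 = Sat((¬b ∨ p)) = {s0, s1, s3, s4}, add states in Sat(p ∨ b) with some successor in Z. Z1 = {s0, s1, s3, s4, s5}; fixed.
Sat(E[(p ∨ b) U (¬b ∨ p)]) = {s0, s1, s3, s4, s5}
EF E[(p ∨ b) U (¬b ∨ p)]: least fixpoint, start Z0 = {s0, s1, s3, s4, s5}, add states with some successor in Z. Already a fixed point.
Sat(EF E[(p ∨ b) U (¬b ∨ p)]) = {s0, s1, s3, s4, s5}
s2 ∉ Sat(EF E[(p ∨ b) U (¬b ∨ p)]) = {s0, s1, s3, s4, s5}, so the formula does not hold at s2.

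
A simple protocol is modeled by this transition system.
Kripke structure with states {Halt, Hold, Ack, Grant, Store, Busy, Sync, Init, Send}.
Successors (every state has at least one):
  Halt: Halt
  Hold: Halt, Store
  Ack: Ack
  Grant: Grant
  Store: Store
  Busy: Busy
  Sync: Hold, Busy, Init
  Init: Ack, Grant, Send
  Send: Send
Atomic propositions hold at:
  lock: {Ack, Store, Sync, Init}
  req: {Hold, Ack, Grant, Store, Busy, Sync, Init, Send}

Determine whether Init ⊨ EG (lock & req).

Sat(lock & req) = {Ack, Store, Sync, Init}
EG (lock & req): greatest fixpoint, start Z0 = {Ack, Store, Sync, Init}, keep only states in Sat with some successor in Z. Already a fixed point.
Sat(EG (lock & req)) = {Ack, Store, Sync, Init}
Init ∈ Sat(EG (lock & req)) = {Ack, Store, Sync, Init}, so the formula holds at Init.

Yes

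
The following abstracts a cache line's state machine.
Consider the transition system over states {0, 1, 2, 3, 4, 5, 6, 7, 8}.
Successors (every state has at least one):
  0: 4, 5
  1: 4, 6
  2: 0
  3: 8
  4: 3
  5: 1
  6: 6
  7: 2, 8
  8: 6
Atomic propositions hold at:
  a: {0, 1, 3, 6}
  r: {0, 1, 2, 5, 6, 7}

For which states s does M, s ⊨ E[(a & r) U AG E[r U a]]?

{1, 6}

Sat(a & r) = {0, 1, 6}
E[r U a]: least fixpoint, start Z0 = Sat(a) = {0, 1, 3, 6}, add states in Sat(r) with some successor in Z. Z1 = {0, 1, 2, 3, 5, 6}; Z2 = {0, 1, 2, 3, 5, 6, 7}; fixed.
Sat(E[r U a]) = {0, 1, 2, 3, 5, 6, 7}
AG E[r U a]: greatest fixpoint, start Z0 = {0, 1, 2, 3, 5, 6, 7}, keep only states in Sat with every successor in Z. Z1 = {2, 5, 6}; Z2 = {6}; fixed.
Sat(AG E[r U a]) = {6}
E[(a & r) U AG E[r U a]]: least fixpoint, start Z0 = Sat(AG E[r U a]) = {6}, add states in Sat(a & r) with some successor in Z. Z1 = {1, 6}; fixed.
Sat(E[(a & r) U AG E[r U a]]) = {1, 6}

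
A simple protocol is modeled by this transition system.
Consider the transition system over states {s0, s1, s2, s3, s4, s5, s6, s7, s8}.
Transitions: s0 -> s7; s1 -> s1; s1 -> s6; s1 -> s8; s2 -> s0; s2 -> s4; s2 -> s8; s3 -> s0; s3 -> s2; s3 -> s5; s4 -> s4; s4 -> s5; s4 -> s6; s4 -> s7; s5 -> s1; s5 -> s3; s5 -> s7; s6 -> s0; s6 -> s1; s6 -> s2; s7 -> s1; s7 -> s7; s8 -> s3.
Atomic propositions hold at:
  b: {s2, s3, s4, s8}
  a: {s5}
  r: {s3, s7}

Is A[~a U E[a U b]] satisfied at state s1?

No

Sat(~a) = {s0, s1, s2, s3, s4, s6, s7, s8}
E[a U b]: least fixpoint, start Z0 = Sat(b) = {s2, s3, s4, s8}, add states in Sat(a) with some successor in Z. Z1 = {s2, s3, s4, s5, s8}; fixed.
Sat(E[a U b]) = {s2, s3, s4, s5, s8}
A[~a U E[a U b]]: least fixpoint, start Z0 = Sat(E[a U b]) = {s2, s3, s4, s5, s8}, add states in Sat(~a) with every successor in Z. Already a fixed point.
Sat(A[~a U E[a U b]]) = {s2, s3, s4, s5, s8}
s1 ∉ Sat(A[~a U E[a U b]]) = {s2, s3, s4, s5, s8}, so the formula does not hold at s1.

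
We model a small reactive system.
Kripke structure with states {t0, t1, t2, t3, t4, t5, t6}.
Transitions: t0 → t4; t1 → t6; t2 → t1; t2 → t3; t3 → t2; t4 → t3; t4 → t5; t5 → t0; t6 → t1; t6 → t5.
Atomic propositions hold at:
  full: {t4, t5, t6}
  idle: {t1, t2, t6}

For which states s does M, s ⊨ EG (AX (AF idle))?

AF idle: least fixpoint, start Z0 = {t1, t2, t6}, add states with every successor in Z. Z1 = {t1, t2, t3, t6}; fixed.
Sat(AF idle) = {t1, t2, t3, t6}
Sat(AX (AF idle)) = {s : every successor in {t1, t2, t3, t6}} = {t1, t2, t3}
EG (AX (AF idle)): greatest fixpoint, start Z0 = {t1, t2, t3}, keep only states in Sat with some successor in Z. Z1 = {t2, t3}; fixed.
Sat(EG (AX (AF idle))) = {t2, t3}

{t2, t3}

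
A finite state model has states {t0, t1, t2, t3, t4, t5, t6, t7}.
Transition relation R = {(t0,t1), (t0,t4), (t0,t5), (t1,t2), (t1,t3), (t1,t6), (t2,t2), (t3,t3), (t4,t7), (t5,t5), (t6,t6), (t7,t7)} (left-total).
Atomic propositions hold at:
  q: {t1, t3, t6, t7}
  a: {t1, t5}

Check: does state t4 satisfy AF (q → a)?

Yes

Sat(q → a) = {t0, t1, t2, t4, t5}
AF (q → a): least fixpoint, start Z0 = {t0, t1, t2, t4, t5}, add states with every successor in Z. Already a fixed point.
Sat(AF (q → a)) = {t0, t1, t2, t4, t5}
t4 ∈ Sat(AF (q → a)) = {t0, t1, t2, t4, t5}, so the formula holds at t4.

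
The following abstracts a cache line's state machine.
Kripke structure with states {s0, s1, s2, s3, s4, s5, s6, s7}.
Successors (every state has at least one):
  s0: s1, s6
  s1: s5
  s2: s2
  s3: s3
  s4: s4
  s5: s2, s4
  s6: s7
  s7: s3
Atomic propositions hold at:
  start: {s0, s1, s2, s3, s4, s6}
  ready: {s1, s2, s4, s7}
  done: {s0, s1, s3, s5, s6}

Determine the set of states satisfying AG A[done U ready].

A[done U ready]: least fixpoint, start Z0 = Sat(ready) = {s1, s2, s4, s7}, add states in Sat(done) with every successor in Z. Z1 = {s1, s2, s4, s5, s6, s7}; Z2 = {s0, s1, s2, s4, s5, s6, s7}; fixed.
Sat(A[done U ready]) = {s0, s1, s2, s4, s5, s6, s7}
AG A[done U ready]: greatest fixpoint, start Z0 = {s0, s1, s2, s4, s5, s6, s7}, keep only states in Sat with every successor in Z. Z1 = {s0, s1, s2, s4, s5, s6}; Z2 = {s0, s1, s2, s4, s5}; Z3 = {s1, s2, s4, s5}; fixed.
Sat(AG A[done U ready]) = {s1, s2, s4, s5}

{s1, s2, s4, s5}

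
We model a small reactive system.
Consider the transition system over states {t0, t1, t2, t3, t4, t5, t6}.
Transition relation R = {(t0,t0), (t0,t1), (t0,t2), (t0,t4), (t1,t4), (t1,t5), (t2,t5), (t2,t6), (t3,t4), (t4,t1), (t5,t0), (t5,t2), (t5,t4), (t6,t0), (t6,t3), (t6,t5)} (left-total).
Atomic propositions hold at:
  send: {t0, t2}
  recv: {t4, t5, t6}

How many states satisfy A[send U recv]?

4

A[send U recv]: least fixpoint, start Z0 = Sat(recv) = {t4, t5, t6}, add states in Sat(send) with every successor in Z. Z1 = {t2, t4, t5, t6}; fixed.
Sat(A[send U recv]) = {t2, t4, t5, t6}
|Sat(A[send U recv])| = |{t2, t4, t5, t6}| = 4.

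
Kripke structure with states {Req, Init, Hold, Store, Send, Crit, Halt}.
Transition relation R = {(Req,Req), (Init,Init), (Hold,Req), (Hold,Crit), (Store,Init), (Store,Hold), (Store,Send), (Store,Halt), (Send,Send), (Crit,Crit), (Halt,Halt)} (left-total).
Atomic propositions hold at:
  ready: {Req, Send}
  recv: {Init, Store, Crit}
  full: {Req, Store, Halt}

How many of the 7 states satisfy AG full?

AG full: greatest fixpoint, start Z0 = {Req, Store, Halt}, keep only states in Sat with every successor in Z. Z1 = {Req, Halt}; fixed.
Sat(AG full) = {Req, Halt}
|Sat(AG full)| = |{Req, Halt}| = 2.

2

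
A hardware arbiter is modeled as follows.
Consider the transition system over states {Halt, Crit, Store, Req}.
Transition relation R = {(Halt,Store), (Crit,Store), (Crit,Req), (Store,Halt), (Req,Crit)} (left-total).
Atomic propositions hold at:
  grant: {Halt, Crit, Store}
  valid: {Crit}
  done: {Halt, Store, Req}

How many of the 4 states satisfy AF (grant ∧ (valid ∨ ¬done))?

2

Sat(¬done) = {Crit}
Sat(valid ∨ ¬done) = {Crit}
Sat(grant ∧ (valid ∨ ¬done)) = {Crit}
AF (grant ∧ (valid ∨ ¬done)): least fixpoint, start Z0 = {Crit}, add states with every successor in Z. Z1 = {Crit, Req}; fixed.
Sat(AF (grant ∧ (valid ∨ ¬done))) = {Crit, Req}
|Sat(AF (grant ∧ (valid ∨ ¬done)))| = |{Crit, Req}| = 2.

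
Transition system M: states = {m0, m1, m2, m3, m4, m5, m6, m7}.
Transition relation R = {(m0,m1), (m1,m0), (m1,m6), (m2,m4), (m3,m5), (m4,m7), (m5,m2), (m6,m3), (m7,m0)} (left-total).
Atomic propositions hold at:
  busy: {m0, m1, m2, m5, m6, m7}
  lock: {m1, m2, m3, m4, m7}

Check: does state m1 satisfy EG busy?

EG busy: greatest fixpoint, start Z0 = {m0, m1, m2, m5, m6, m7}, keep only states in Sat with some successor in Z. Z1 = {m0, m1, m5, m7}; Z2 = {m0, m1, m7}; fixed.
Sat(EG busy) = {m0, m1, m7}
m1 ∈ Sat(EG busy) = {m0, m1, m7}, so the formula holds at m1.

Yes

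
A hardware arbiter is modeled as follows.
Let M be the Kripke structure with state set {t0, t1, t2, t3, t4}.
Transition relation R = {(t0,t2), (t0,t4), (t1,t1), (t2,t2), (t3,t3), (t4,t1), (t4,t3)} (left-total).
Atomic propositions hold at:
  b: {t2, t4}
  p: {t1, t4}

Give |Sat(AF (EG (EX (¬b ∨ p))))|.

Sat(¬b) = {t0, t1, t3}
Sat(¬b ∨ p) = {t0, t1, t3, t4}
Sat(EX (¬b ∨ p)) = {s : some successor in {t0, t1, t3, t4}} = {t0, t1, t3, t4}
EG (EX (¬b ∨ p)): greatest fixpoint, start Z0 = {t0, t1, t3, t4}, keep only states in Sat with some successor in Z. Already a fixed point.
Sat(EG (EX (¬b ∨ p))) = {t0, t1, t3, t4}
AF (EG (EX (¬b ∨ p))): least fixpoint, start Z0 = {t0, t1, t3, t4}, add states with every successor in Z. Already a fixed point.
Sat(AF (EG (EX (¬b ∨ p)))) = {t0, t1, t3, t4}
|Sat(AF (EG (EX (¬b ∨ p))))| = |{t0, t1, t3, t4}| = 4.

4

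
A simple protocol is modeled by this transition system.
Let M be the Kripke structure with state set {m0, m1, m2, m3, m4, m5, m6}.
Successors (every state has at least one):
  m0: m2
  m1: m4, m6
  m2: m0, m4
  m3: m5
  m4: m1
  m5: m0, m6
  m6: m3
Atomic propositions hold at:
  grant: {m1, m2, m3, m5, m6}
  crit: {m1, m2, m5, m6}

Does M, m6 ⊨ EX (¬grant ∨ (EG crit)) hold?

No

Sat(¬grant) = {m0, m4}
EG crit: greatest fixpoint, start Z0 = {m1, m2, m5, m6}, keep only states in Sat with some successor in Z. Z1 = {m1, m5}; Z2 = ∅; fixed.
Sat(EG crit) = ∅
Sat(¬grant ∨ (EG crit)) = {m0, m4}
Sat(EX (¬grant ∨ (EG crit))) = {s : some successor in {m0, m4}} = {m1, m2, m5}
m6 ∉ Sat(EX (¬grant ∨ (EG crit))) = {m1, m2, m5}, so the formula does not hold at m6.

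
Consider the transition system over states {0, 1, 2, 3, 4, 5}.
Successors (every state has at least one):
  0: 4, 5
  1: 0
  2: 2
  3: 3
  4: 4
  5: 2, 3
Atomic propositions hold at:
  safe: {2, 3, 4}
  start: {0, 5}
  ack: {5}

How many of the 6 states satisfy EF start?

EF start: least fixpoint, start Z0 = {0, 5}, add states with some successor in Z. Z1 = {0, 1, 5}; fixed.
Sat(EF start) = {0, 1, 5}
|Sat(EF start)| = |{0, 1, 5}| = 3.

3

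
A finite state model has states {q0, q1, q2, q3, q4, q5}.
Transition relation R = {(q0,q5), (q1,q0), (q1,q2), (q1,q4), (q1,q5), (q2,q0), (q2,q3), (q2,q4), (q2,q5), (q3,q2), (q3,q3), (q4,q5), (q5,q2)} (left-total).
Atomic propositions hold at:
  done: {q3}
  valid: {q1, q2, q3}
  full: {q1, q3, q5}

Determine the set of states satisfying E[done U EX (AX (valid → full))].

Sat(valid → full) = {q0, q1, q3, q4, q5}
Sat(AX (valid → full)) = {s : every successor in {q0, q1, q3, q4, q5}} = {q0, q2, q4}
Sat(EX (AX (valid → full))) = {s : some successor in {q0, q2, q4}} = {q1, q2, q3, q5}
E[done U EX (AX (valid → full))]: least fixpoint, start Z0 = Sat(EX (AX (valid → full))) = {q1, q2, q3, q5}, add states in Sat(done) with some successor in Z. Already a fixed point.
Sat(E[done U EX (AX (valid → full))]) = {q1, q2, q3, q5}

{q1, q2, q3, q5}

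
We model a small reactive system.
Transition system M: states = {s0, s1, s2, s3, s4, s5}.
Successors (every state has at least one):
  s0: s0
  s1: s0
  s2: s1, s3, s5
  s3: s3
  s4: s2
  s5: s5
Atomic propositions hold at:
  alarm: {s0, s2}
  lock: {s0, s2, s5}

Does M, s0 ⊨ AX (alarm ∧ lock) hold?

Yes

Sat(alarm ∧ lock) = {s0, s2}
Sat(AX (alarm ∧ lock)) = {s : every successor in {s0, s2}} = {s0, s1, s4}
s0 ∈ Sat(AX (alarm ∧ lock)) = {s0, s1, s4}, so the formula holds at s0.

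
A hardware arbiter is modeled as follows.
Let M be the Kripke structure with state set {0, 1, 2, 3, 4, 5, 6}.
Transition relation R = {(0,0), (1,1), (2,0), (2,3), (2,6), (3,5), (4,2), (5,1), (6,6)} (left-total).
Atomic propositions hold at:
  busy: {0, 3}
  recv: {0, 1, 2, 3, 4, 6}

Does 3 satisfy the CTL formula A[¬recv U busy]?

Sat(¬recv) = {5}
A[¬recv U busy]: least fixpoint, start Z0 = Sat(busy) = {0, 3}, add states in Sat(¬recv) with every successor in Z. Already a fixed point.
Sat(A[¬recv U busy]) = {0, 3}
3 ∈ Sat(A[¬recv U busy]) = {0, 3}, so the formula holds at 3.

Yes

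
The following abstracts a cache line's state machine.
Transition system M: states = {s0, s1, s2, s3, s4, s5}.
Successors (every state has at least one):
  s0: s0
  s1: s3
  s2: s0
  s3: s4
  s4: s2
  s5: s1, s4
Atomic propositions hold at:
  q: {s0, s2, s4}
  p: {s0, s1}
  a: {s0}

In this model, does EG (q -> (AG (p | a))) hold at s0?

Yes

Sat(p | a) = {s0, s1}
AG (p | a): greatest fixpoint, start Z0 = {s0, s1}, keep only states in Sat with every successor in Z. Z1 = {s0}; fixed.
Sat(AG (p | a)) = {s0}
Sat(q -> (AG (p | a))) = {s0, s1, s3, s5}
EG (q -> (AG (p | a))): greatest fixpoint, start Z0 = {s0, s1, s3, s5}, keep only states in Sat with some successor in Z. Z1 = {s0, s1, s5}; Z2 = {s0, s5}; Z3 = {s0}; fixed.
Sat(EG (q -> (AG (p | a)))) = {s0}
s0 ∈ Sat(EG (q -> (AG (p | a)))) = {s0}, so the formula holds at s0.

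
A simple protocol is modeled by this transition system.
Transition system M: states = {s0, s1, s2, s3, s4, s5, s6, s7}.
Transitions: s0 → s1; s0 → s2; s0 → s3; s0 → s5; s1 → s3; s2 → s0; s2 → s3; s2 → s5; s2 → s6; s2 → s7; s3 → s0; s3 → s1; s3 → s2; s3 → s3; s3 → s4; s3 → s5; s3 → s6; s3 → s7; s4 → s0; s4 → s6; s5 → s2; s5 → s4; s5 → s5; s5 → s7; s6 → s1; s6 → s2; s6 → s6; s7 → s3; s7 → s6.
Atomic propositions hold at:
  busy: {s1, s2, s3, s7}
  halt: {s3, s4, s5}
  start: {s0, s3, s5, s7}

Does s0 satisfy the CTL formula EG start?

Yes

EG start: greatest fixpoint, start Z0 = {s0, s3, s5, s7}, keep only states in Sat with some successor in Z. Already a fixed point.
Sat(EG start) = {s0, s3, s5, s7}
s0 ∈ Sat(EG start) = {s0, s3, s5, s7}, so the formula holds at s0.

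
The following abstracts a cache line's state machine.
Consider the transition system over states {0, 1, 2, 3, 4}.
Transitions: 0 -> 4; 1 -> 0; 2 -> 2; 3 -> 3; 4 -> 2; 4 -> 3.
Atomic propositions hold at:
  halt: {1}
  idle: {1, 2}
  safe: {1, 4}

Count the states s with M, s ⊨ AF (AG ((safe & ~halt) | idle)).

Sat(~halt) = {0, 2, 3, 4}
Sat(safe & ~halt) = {4}
Sat((safe & ~halt) | idle) = {1, 2, 4}
AG ((safe & ~halt) | idle): greatest fixpoint, start Z0 = {1, 2, 4}, keep only states in Sat with every successor in Z. Z1 = {2}; fixed.
Sat(AG ((safe & ~halt) | idle)) = {2}
AF (AG ((safe & ~halt) | idle)): least fixpoint, start Z0 = {2}, add states with every successor in Z. Already a fixed point.
Sat(AF (AG ((safe & ~halt) | idle))) = {2}
|Sat(AF (AG ((safe & ~halt) | idle)))| = |{2}| = 1.

1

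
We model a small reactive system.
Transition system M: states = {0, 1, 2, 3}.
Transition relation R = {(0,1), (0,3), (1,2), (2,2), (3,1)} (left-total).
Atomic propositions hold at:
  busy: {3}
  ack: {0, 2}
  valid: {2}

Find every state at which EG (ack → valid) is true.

{1, 2, 3}

Sat(ack → valid) = {1, 2, 3}
EG (ack → valid): greatest fixpoint, start Z0 = {1, 2, 3}, keep only states in Sat with some successor in Z. Already a fixed point.
Sat(EG (ack → valid)) = {1, 2, 3}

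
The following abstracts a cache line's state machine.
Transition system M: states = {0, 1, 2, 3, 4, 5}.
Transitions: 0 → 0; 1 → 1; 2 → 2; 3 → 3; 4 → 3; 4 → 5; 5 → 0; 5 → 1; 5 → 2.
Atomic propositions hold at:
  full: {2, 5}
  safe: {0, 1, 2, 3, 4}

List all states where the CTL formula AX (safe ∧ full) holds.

{2}

Sat(safe ∧ full) = {2}
Sat(AX (safe ∧ full)) = {s : every successor in {2}} = {2}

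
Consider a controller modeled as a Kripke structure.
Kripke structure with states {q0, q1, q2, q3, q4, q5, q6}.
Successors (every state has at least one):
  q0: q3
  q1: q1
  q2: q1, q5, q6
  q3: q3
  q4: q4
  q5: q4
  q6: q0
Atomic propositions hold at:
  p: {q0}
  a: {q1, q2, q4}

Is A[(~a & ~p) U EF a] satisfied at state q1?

Sat(~a) = {q0, q3, q5, q6}
Sat(~p) = {q1, q2, q3, q4, q5, q6}
Sat(~a & ~p) = {q3, q5, q6}
EF a: least fixpoint, start Z0 = {q1, q2, q4}, add states with some successor in Z. Z1 = {q1, q2, q4, q5}; fixed.
Sat(EF a) = {q1, q2, q4, q5}
A[(~a & ~p) U EF a]: least fixpoint, start Z0 = Sat(EF a) = {q1, q2, q4, q5}, add states in Sat(~a & ~p) with every successor in Z. Already a fixed point.
Sat(A[(~a & ~p) U EF a]) = {q1, q2, q4, q5}
q1 ∈ Sat(A[(~a & ~p) U EF a]) = {q1, q2, q4, q5}, so the formula holds at q1.

Yes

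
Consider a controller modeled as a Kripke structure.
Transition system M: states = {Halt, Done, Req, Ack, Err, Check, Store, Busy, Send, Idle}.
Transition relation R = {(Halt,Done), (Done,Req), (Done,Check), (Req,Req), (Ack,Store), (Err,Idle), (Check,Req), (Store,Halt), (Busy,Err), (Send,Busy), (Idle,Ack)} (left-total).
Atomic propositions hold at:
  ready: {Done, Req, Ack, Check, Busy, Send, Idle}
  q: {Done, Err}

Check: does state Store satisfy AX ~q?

Sat(~q) = {Halt, Req, Ack, Check, Store, Busy, Send, Idle}
Sat(AX ~q) = {s : every successor in {Halt, Req, Ack, Check, Store, Busy, Send, Idle}} = {Done, Req, Ack, Err, Check, Store, Send, Idle}
Store ∈ Sat(AX ~q) = {Done, Req, Ack, Err, Check, Store, Send, Idle}, so the formula holds at Store.

Yes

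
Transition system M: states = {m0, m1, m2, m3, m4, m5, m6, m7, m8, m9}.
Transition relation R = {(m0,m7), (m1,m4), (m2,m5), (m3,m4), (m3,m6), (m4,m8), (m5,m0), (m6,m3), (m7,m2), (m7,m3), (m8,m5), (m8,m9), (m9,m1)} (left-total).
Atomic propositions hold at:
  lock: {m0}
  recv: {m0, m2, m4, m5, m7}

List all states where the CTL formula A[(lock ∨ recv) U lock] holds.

{m0, m2, m5}

Sat(lock ∨ recv) = {m0, m2, m4, m5, m7}
A[(lock ∨ recv) U lock]: least fixpoint, start Z0 = Sat(lock) = {m0}, add states in Sat(lock ∨ recv) with every successor in Z. Z1 = {m0, m5}; Z2 = {m0, m2, m5}; fixed.
Sat(A[(lock ∨ recv) U lock]) = {m0, m2, m5}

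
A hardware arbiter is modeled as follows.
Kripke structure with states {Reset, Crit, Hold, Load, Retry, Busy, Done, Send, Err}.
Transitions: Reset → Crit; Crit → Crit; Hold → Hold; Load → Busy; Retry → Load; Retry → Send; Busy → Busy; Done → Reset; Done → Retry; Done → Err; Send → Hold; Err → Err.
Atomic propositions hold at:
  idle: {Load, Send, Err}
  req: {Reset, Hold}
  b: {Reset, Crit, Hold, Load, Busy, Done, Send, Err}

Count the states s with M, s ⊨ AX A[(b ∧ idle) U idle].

Sat(b ∧ idle) = {Load, Send, Err}
A[(b ∧ idle) U idle]: least fixpoint, start Z0 = Sat(idle) = {Load, Send, Err}, add states in Sat(b ∧ idle) with every successor in Z. Already a fixed point.
Sat(A[(b ∧ idle) U idle]) = {Load, Send, Err}
Sat(AX A[(b ∧ idle) U idle]) = {s : every successor in {Load, Send, Err}} = {Retry, Err}
|Sat(AX A[(b ∧ idle) U idle])| = |{Retry, Err}| = 2.

2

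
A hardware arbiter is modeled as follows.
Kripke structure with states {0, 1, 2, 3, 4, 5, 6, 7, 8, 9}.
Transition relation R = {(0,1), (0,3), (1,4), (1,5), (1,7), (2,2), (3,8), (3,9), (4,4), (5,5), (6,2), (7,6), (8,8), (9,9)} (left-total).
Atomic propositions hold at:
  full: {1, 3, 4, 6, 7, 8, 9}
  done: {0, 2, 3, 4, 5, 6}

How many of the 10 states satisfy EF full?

8

EF full: least fixpoint, start Z0 = {1, 3, 4, 6, 7, 8, 9}, add states with some successor in Z. Z1 = {0, 1, 3, 4, 6, 7, 8, 9}; fixed.
Sat(EF full) = {0, 1, 3, 4, 6, 7, 8, 9}
|Sat(EF full)| = |{0, 1, 3, 4, 6, 7, 8, 9}| = 8.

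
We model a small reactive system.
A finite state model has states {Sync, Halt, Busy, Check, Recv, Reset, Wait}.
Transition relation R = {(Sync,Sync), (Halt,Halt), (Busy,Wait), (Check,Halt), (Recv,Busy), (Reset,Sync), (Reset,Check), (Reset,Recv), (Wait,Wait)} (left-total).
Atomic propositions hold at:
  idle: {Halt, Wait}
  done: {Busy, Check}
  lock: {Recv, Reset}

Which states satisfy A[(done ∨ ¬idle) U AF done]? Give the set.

{Busy, Check, Recv}

Sat(¬idle) = {Sync, Busy, Check, Recv, Reset}
Sat(done ∨ ¬idle) = {Sync, Busy, Check, Recv, Reset}
AF done: least fixpoint, start Z0 = {Busy, Check}, add states with every successor in Z. Z1 = {Busy, Check, Recv}; fixed.
Sat(AF done) = {Busy, Check, Recv}
A[(done ∨ ¬idle) U AF done]: least fixpoint, start Z0 = Sat(AF done) = {Busy, Check, Recv}, add states in Sat(done ∨ ¬idle) with every successor in Z. Already a fixed point.
Sat(A[(done ∨ ¬idle) U AF done]) = {Busy, Check, Recv}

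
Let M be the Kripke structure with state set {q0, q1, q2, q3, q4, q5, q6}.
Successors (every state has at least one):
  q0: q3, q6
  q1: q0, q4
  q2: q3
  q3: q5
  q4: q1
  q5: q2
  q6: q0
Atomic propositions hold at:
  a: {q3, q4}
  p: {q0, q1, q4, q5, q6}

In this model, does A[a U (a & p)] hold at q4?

Yes

Sat(a & p) = {q4}
A[a U (a & p)]: least fixpoint, start Z0 = Sat((a & p)) = {q4}, add states in Sat(a) with every successor in Z. Already a fixed point.
Sat(A[a U (a & p)]) = {q4}
q4 ∈ Sat(A[a U (a & p)]) = {q4}, so the formula holds at q4.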